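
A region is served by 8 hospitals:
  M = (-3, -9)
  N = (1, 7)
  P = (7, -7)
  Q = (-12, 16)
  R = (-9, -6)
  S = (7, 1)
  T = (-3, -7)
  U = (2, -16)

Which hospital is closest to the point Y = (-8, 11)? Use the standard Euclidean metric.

Since √ is increasing, it suffices to compare squared distances:
|YM|² = 25 + 400 = 425
|YN|² = 81 + 16 = 97
|YP|² = 225 + 324 = 549
|YQ|² = 16 + 25 = 41
|YR|² = 1 + 289 = 290
|YS|² = 225 + 100 = 325
|YT|² = 25 + 324 = 349
|YU|² = 100 + 729 = 829
Minimum is at Q.

Q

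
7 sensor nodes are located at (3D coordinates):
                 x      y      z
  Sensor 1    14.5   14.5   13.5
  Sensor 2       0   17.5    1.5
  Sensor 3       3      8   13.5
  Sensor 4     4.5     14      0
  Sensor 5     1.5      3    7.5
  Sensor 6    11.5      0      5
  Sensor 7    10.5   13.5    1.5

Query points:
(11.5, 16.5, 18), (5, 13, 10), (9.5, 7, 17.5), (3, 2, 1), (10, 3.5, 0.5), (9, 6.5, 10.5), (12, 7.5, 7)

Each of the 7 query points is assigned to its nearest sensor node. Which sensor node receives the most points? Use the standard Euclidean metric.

Sensor 3

(11.5, 16.5, 18) — d² to each: Sensor 1:33.25, Sensor 2:405.5, Sensor 3:164.75, Sensor 4:379.25, Sensor 5:392.5, Sensor 6:441.25, Sensor 7:282.25 → nearest is Sensor 1
(5, 13, 10) — d² to each: Sensor 1:104.75, Sensor 2:117.5, Sensor 3:41.25, Sensor 4:101.25, Sensor 5:118.5, Sensor 6:236.25, Sensor 7:102.75 → nearest is Sensor 3
(9.5, 7, 17.5) — d² to each: Sensor 1:97.25, Sensor 2:456.5, Sensor 3:59.25, Sensor 4:380.25, Sensor 5:180, Sensor 6:209.25, Sensor 7:299.25 → nearest is Sensor 3
(3, 2, 1) — d² to each: Sensor 1:444.75, Sensor 2:249.5, Sensor 3:192.25, Sensor 4:147.25, Sensor 5:45.5, Sensor 6:92.25, Sensor 7:188.75 → nearest is Sensor 5
(10, 3.5, 0.5) — d² to each: Sensor 1:310.25, Sensor 2:297, Sensor 3:238.25, Sensor 4:140.75, Sensor 5:121.5, Sensor 6:34.75, Sensor 7:101.25 → nearest is Sensor 6
(9, 6.5, 10.5) — d² to each: Sensor 1:103.25, Sensor 2:283, Sensor 3:47.25, Sensor 4:186.75, Sensor 5:77.5, Sensor 6:78.75, Sensor 7:132.25 → nearest is Sensor 3
(12, 7.5, 7) — d² to each: Sensor 1:97.5, Sensor 2:274.25, Sensor 3:123.5, Sensor 4:147.5, Sensor 5:130.75, Sensor 6:60.5, Sensor 7:68.5 → nearest is Sensor 6
Tally — Sensor 1:1, Sensor 3:3, Sensor 5:1, Sensor 6:2. Sensor 3 captures the most (3).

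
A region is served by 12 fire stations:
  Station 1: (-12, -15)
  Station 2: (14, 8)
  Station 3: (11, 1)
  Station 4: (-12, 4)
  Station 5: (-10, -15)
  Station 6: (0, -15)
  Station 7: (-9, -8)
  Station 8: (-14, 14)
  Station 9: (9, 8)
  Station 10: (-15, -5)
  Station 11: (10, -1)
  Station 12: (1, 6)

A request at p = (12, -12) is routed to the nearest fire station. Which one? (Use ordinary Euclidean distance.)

Compare squared distances (the ordering matches that of the actual distances):
d²(p, Station 1) = (12−(-12))² + (-12−(-15))² = 576 + 9 = 585
d²(p, Station 2) = (12−14)² + (-12−8)² = 4 + 400 = 404
d²(p, Station 3) = (12−11)² + (-12−1)² = 1 + 169 = 170
d²(p, Station 4) = (12−(-12))² + (-12−4)² = 576 + 256 = 832
d²(p, Station 5) = (12−(-10))² + (-12−(-15))² = 484 + 9 = 493
d²(p, Station 6) = (12−0)² + (-12−(-15))² = 144 + 9 = 153
d²(p, Station 7) = (12−(-9))² + (-12−(-8))² = 441 + 16 = 457
d²(p, Station 8) = (12−(-14))² + (-12−14)² = 676 + 676 = 1352
d²(p, Station 9) = (12−9)² + (-12−8)² = 9 + 400 = 409
d²(p, Station 10) = (12−(-15))² + (-12−(-5))² = 729 + 49 = 778
d²(p, Station 11) = (12−10)² + (-12−(-1))² = 4 + 121 = 125
d²(p, Station 12) = (12−1)² + (-12−6)² = 121 + 324 = 445
Station 11 is nearest.

Station 11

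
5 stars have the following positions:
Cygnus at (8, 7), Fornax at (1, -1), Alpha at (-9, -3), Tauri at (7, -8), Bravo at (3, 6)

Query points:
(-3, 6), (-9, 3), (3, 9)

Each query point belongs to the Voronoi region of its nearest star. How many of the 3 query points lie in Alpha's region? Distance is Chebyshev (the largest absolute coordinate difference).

(-3, 6) — d to each: Cygnus:11, Fornax:7, Alpha:9, Tauri:14, Bravo:6 → nearest is Bravo
(-9, 3) — d to each: Cygnus:17, Fornax:10, Alpha:6, Tauri:16, Bravo:12 → nearest is Alpha
(3, 9) — d to each: Cygnus:5, Fornax:10, Alpha:12, Tauri:17, Bravo:3 → nearest is Bravo
1 of the 3 points has Alpha as nearest.

1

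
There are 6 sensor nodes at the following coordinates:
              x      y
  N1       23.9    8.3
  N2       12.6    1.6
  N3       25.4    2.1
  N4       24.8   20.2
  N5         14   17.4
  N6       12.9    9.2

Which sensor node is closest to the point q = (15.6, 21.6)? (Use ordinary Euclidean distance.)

Squared Euclidean distances:
|qN1|² = (15.6−23.9)² + (21.6−8.3)² = 68.89 + 176.89 = 245.78
|qN2|² = (15.6−12.6)² + (21.6−1.6)² = 9 + 400 = 409
|qN3|² = (15.6−25.4)² + (21.6−2.1)² = 96.04 + 380.25 = 476.29
|qN4|² = (15.6−24.8)² + (21.6−20.2)² = 84.64 + 1.96 = 86.6
|qN5|² = (15.6−14)² + (21.6−17.4)² = 2.56 + 17.64 = 20.2
|qN6|² = (15.6−12.9)² + (21.6−9.2)² = 7.29 + 153.76 = 161.05
Minimum is at N5.

N5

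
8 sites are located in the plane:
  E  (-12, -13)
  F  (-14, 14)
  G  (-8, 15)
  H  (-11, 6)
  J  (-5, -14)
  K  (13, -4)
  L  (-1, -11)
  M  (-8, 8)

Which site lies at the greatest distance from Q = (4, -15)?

Since √ is increasing, it suffices to compare squared distances:
|QE|² = (4−(-12))² + (-15−(-13))² = 256 + 4 = 260
|QF|² = (4−(-14))² + (-15−14)² = 324 + 841 = 1165
|QG|² = (4−(-8))² + (-15−15)² = 144 + 900 = 1044
|QH|² = (4−(-11))² + (-15−6)² = 225 + 441 = 666
|QJ|² = (4−(-5))² + (-15−(-14))² = 81 + 1 = 82
|QK|² = (4−13)² + (-15−(-4))² = 81 + 121 = 202
|QL|² = (4−(-1))² + (-15−(-11))² = 25 + 16 = 41
|QM|² = (4−(-8))² + (-15−8)² = 144 + 529 = 673
The largest is to F.

F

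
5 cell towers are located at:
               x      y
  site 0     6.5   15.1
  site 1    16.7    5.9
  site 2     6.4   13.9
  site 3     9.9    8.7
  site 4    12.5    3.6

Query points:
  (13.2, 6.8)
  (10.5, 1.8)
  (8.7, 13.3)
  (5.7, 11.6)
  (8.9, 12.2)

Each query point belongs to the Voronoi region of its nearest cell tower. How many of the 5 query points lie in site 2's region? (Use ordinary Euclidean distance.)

(13.2, 6.8) — d² to each: site 0:113.78, site 1:13.06, site 2:96.65, site 3:14.5, site 4:10.73 → nearest is site 4
(10.5, 1.8) — d² to each: site 0:192.89, site 1:55.25, site 2:163.22, site 3:47.97, site 4:7.24 → nearest is site 4
(8.7, 13.3) — d² to each: site 0:8.08, site 1:118.76, site 2:5.65, site 3:22.6, site 4:108.53 → nearest is site 2
(5.7, 11.6) — d² to each: site 0:12.89, site 1:153.49, site 2:5.78, site 3:26.05, site 4:110.24 → nearest is site 2
(8.9, 12.2) — d² to each: site 0:14.17, site 1:100.53, site 2:9.14, site 3:13.25, site 4:86.92 → nearest is site 2
3 of the 5 points have site 2 as nearest.

3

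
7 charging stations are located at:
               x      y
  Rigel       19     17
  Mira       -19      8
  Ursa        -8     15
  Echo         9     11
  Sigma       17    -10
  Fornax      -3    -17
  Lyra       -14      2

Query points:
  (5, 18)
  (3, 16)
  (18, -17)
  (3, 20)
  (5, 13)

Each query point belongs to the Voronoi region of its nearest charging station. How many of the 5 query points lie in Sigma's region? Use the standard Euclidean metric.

1

(5, 18) — d² to each: Rigel:197, Mira:676, Ursa:178, Echo:65, Sigma:928, Fornax:1289, Lyra:617 → nearest is Echo
(3, 16) — d² to each: Rigel:257, Mira:548, Ursa:122, Echo:61, Sigma:872, Fornax:1125, Lyra:485 → nearest is Echo
(18, -17) — d² to each: Rigel:1157, Mira:1994, Ursa:1700, Echo:865, Sigma:50, Fornax:441, Lyra:1385 → nearest is Sigma
(3, 20) — d² to each: Rigel:265, Mira:628, Ursa:146, Echo:117, Sigma:1096, Fornax:1405, Lyra:613 → nearest is Echo
(5, 13) — d² to each: Rigel:212, Mira:601, Ursa:173, Echo:20, Sigma:673, Fornax:964, Lyra:482 → nearest is Echo
1 of the 5 points has Sigma as nearest.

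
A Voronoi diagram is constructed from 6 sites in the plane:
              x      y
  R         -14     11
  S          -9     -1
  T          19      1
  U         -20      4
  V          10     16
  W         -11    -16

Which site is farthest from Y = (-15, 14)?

Compare squared distances (the ordering matches that of the actual distances):
|YR|² = 1 + 9 = 10
|YS|² = 36 + 225 = 261
|YT|² = 1156 + 169 = 1325
|YU|² = 25 + 100 = 125
|YV|² = 625 + 4 = 629
|YW|² = 16 + 900 = 916
The largest is to T.

T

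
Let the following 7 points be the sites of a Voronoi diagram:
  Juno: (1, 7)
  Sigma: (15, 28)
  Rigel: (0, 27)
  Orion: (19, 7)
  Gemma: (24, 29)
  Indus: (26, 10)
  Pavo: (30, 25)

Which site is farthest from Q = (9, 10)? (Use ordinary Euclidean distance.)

Squared Euclidean distances:
d²(Q, Juno) = (9−1)² + (10−7)² = 64 + 9 = 73
d²(Q, Sigma) = (9−15)² + (10−28)² = 36 + 324 = 360
d²(Q, Rigel) = (9−0)² + (10−27)² = 81 + 289 = 370
d²(Q, Orion) = (9−19)² + (10−7)² = 100 + 9 = 109
d²(Q, Gemma) = (9−24)² + (10−29)² = 225 + 361 = 586
d²(Q, Indus) = (9−26)² + (10−10)² = 289 + 0 = 289
d²(Q, Pavo) = (9−30)² + (10−25)² = 441 + 225 = 666
The largest is to Pavo.

Pavo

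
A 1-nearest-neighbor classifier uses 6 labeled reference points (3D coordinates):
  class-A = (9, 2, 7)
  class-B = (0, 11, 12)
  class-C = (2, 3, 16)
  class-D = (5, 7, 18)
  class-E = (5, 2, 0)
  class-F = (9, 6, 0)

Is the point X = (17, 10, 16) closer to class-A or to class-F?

class-A

Compare squared distances:
d²(X, class-A) = (17−9)² + (10−2)² + (16−7)² = 64 + 64 + 81 = 209
d²(X, class-F) = (17−9)² + (10−6)² + (16−0)² = 64 + 16 + 256 = 336
209 < 336, so class-A is closer.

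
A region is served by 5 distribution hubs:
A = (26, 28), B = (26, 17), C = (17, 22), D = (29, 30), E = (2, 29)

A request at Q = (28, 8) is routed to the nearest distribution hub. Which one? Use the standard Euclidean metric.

B

Squared Euclidean distances:
|QA|² = (28−26)² + (8−28)² = 4 + 400 = 404
|QB|² = (28−26)² + (8−17)² = 4 + 81 = 85
|QC|² = (28−17)² + (8−22)² = 121 + 196 = 317
|QD|² = (28−29)² + (8−30)² = 1 + 484 = 485
|QE|² = (28−2)² + (8−29)² = 676 + 441 = 1117
B is nearest.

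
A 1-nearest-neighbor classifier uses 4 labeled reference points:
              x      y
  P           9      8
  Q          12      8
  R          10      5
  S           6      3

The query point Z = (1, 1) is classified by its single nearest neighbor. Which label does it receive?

S

Compare squared distances (the ordering matches that of the actual distances):
|ZP|² = 64 + 49 = 113
|ZQ|² = 121 + 49 = 170
|ZR|² = 81 + 16 = 97
|ZS|² = 25 + 4 = 29
Minimum is at S.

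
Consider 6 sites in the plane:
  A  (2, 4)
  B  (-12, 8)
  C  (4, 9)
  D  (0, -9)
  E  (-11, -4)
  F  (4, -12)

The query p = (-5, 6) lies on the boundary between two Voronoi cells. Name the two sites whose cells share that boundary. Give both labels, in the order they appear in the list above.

Squared distances from p to each site:
|pA|² = (-5−2)² + (6−4)² = 49 + 4 = 53
|pB|² = (-5−(-12))² + (6−8)² = 49 + 4 = 53
|pC|² = (-5−4)² + (6−9)² = 81 + 9 = 90
|pD|² = (-5−0)² + (6−(-9))² = 25 + 225 = 250
|pE|² = (-5−(-11))² + (6−(-4))² = 36 + 100 = 136
|pF|² = (-5−4)² + (6−(-12))² = 81 + 324 = 405
p is equidistant from A and B (both at squared distance 53), and every other site is strictly farther — so p lies on the A–B Voronoi edge.

A and B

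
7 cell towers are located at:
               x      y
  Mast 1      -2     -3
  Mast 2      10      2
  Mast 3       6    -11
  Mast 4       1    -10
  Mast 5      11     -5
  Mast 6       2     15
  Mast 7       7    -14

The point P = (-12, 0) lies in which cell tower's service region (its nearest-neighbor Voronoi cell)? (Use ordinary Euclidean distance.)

Squared Euclidean distances:
d²(P, Mast 1) = (-12−(-2))² + (0−(-3))² = 100 + 9 = 109
d²(P, Mast 2) = (-12−10)² + (0−2)² = 484 + 4 = 488
d²(P, Mast 3) = (-12−6)² + (0−(-11))² = 324 + 121 = 445
d²(P, Mast 4) = (-12−1)² + (0−(-10))² = 169 + 100 = 269
d²(P, Mast 5) = (-12−11)² + (0−(-5))² = 529 + 25 = 554
d²(P, Mast 6) = (-12−2)² + (0−15)² = 196 + 225 = 421
d²(P, Mast 7) = (-12−7)² + (0−(-14))² = 361 + 196 = 557
Mast 1 is nearest.

Mast 1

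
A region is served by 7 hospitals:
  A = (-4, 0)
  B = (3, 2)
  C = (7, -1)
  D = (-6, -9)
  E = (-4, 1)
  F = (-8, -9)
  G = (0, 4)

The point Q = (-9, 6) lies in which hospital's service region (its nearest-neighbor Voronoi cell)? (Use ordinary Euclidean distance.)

Squared Euclidean distances:
|QA|² = (-9−(-4))² + (6−0)² = 25 + 36 = 61
|QB|² = (-9−3)² + (6−2)² = 144 + 16 = 160
|QC|² = (-9−7)² + (6−(-1))² = 256 + 49 = 305
|QD|² = (-9−(-6))² + (6−(-9))² = 9 + 225 = 234
|QE|² = (-9−(-4))² + (6−1)² = 25 + 25 = 50
|QF|² = (-9−(-8))² + (6−(-9))² = 1 + 225 = 226
|QG|² = (-9−0)² + (6−4)² = 81 + 4 = 85
E is nearest.

E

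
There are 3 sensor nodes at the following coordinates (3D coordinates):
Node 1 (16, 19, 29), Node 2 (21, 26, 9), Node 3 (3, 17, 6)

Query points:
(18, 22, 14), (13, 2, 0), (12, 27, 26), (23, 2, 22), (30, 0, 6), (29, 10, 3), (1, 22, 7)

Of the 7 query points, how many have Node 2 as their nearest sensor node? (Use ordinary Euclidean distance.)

(18, 22, 14) — d² to each: Node 1:238, Node 2:50, Node 3:314 → nearest is Node 2
(13, 2, 0) — d² to each: Node 1:1139, Node 2:721, Node 3:361 → nearest is Node 3
(12, 27, 26) — d² to each: Node 1:89, Node 2:371, Node 3:581 → nearest is Node 1
(23, 2, 22) — d² to each: Node 1:387, Node 2:749, Node 3:881 → nearest is Node 1
(30, 0, 6) — d² to each: Node 1:1086, Node 2:766, Node 3:1018 → nearest is Node 2
(29, 10, 3) — d² to each: Node 1:926, Node 2:356, Node 3:734 → nearest is Node 2
(1, 22, 7) — d² to each: Node 1:718, Node 2:420, Node 3:30 → nearest is Node 3
3 of the 7 points have Node 2 as nearest.

3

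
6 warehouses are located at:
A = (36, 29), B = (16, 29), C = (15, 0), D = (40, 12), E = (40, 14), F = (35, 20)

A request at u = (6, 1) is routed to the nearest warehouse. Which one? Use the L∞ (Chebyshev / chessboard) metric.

d(u,A) = max(30, 28) = 30
d(u,B) = max(10, 28) = 28
d(u,C) = max(9, 1) = 9
d(u,D) = max(34, 11) = 34
d(u,E) = max(34, 13) = 34
d(u,F) = max(29, 19) = 29
The smallest is to C, so u lies in the Voronoi region of C.

C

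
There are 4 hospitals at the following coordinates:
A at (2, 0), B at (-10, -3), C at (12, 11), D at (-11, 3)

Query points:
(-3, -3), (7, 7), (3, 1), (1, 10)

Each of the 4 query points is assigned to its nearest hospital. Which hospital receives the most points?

(-3, -3) — d² to each: A:34, B:49, C:421, D:100 → nearest is A
(7, 7) — d² to each: A:74, B:389, C:41, D:340 → nearest is C
(3, 1) — d² to each: A:2, B:185, C:181, D:200 → nearest is A
(1, 10) — d² to each: A:101, B:290, C:122, D:193 → nearest is A
Tally — A:3, C:1. A captures the most (3).

A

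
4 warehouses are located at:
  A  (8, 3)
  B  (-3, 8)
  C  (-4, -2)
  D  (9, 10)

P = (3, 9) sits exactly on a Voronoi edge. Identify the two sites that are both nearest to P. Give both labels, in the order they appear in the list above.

B and D

Squared distances from P to each site:
|PA|² = (3−8)² + (9−3)² = 25 + 36 = 61
|PB|² = (3−(-3))² + (9−8)² = 36 + 1 = 37
|PC|² = (3−(-4))² + (9−(-2))² = 49 + 121 = 170
|PD|² = (3−9)² + (9−10)² = 36 + 1 = 37
P is equidistant from B and D (both at squared distance 37), and every other site is strictly farther — so P lies on the B–D Voronoi edge.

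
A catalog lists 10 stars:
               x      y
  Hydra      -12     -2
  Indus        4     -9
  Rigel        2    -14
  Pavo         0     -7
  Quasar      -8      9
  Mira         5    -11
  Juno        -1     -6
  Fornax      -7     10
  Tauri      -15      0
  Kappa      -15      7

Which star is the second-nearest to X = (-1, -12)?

Compare squared distances (the ordering matches that of the actual distances):
d²(X, Hydra) = 121 + 100 = 221
d²(X, Indus) = 25 + 9 = 34
d²(X, Rigel) = 9 + 4 = 13
d²(X, Pavo) = 1 + 25 = 26
d²(X, Quasar) = 49 + 441 = 490
d²(X, Mira) = 36 + 1 = 37
d²(X, Juno) = 0 + 36 = 36
d²(X, Fornax) = 36 + 484 = 520
d²(X, Tauri) = 196 + 144 = 340
d²(X, Kappa) = 196 + 361 = 557
Sorted ascending: Rigel, Pavo, Indus, … — the second-nearest is Pavo.

Pavo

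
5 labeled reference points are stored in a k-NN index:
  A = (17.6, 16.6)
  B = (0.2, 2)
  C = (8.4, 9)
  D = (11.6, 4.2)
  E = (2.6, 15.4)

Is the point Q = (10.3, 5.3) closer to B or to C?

C

Compare squared distances:
|QB|² = (10.3−0.2)² + (5.3−2)² = 102.01 + 10.89 = 112.9
|QC|² = (10.3−8.4)² + (5.3−9)² = 3.61 + 13.69 = 17.3
112.9 > 17.3, so C is closer.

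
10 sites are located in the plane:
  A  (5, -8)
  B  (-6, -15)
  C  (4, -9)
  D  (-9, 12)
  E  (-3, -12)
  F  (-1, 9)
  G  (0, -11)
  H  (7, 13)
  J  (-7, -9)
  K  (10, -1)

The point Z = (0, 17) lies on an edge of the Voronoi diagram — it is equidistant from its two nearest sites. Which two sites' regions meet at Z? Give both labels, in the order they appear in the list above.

Squared distances from Z to each site:
|ZA|² = (0−5)² + (17−(-8))² = 25 + 625 = 650
|ZB|² = (0−(-6))² + (17−(-15))² = 36 + 1024 = 1060
|ZC|² = (0−4)² + (17−(-9))² = 16 + 676 = 692
|ZD|² = (0−(-9))² + (17−12)² = 81 + 25 = 106
|ZE|² = (0−(-3))² + (17−(-12))² = 9 + 841 = 850
|ZF|² = (0−(-1))² + (17−9)² = 1 + 64 = 65
|ZG|² = (0−0)² + (17−(-11))² = 0 + 784 = 784
|ZH|² = (0−7)² + (17−13)² = 49 + 16 = 65
|ZJ|² = (0−(-7))² + (17−(-9))² = 49 + 676 = 725
|ZK|² = (0−10)² + (17−(-1))² = 100 + 324 = 424
Z is equidistant from F and H (both at squared distance 65), and every other site is strictly farther — so Z lies on the F–H Voronoi edge.

F and H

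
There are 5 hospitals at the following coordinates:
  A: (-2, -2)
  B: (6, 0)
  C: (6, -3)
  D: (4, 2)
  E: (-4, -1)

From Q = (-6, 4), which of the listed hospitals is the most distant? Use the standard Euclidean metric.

C

Squared Euclidean distances:
|QA|² = (-6−(-2))² + (4−(-2))² = 16 + 36 = 52
|QB|² = (-6−6)² + (4−0)² = 144 + 16 = 160
|QC|² = (-6−6)² + (4−(-3))² = 144 + 49 = 193
|QD|² = (-6−4)² + (4−2)² = 100 + 4 = 104
|QE|² = (-6−(-4))² + (4−(-1))² = 4 + 25 = 29
The largest is to C.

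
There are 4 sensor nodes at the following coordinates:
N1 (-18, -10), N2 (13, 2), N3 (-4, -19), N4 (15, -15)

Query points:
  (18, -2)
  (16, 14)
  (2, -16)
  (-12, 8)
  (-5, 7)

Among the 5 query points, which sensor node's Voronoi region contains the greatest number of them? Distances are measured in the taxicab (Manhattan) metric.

N2

(18, -2) — d to each: N1:44, N2:9, N3:39, N4:16 → nearest is N2
(16, 14) — d to each: N1:58, N2:15, N3:53, N4:30 → nearest is N2
(2, -16) — d to each: N1:26, N2:29, N3:9, N4:14 → nearest is N3
(-12, 8) — d to each: N1:24, N2:31, N3:35, N4:50 → nearest is N1
(-5, 7) — d to each: N1:30, N2:23, N3:27, N4:42 → nearest is N2
Tally — N1:1, N2:3, N3:1. N2 captures the most (3).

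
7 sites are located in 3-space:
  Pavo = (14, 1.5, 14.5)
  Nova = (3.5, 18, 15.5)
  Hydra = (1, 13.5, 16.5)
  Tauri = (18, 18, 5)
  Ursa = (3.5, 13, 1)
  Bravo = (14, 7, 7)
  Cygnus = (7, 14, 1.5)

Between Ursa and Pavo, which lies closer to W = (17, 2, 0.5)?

Compare squared distances:
d²(W, Ursa) = (17−3.5)² + (2−13)² + (0.5−1)² = 182.25 + 121 + 0.25 = 303.5
d²(W, Pavo) = (17−14)² + (2−1.5)² + (0.5−14.5)² = 9 + 0.25 + 196 = 205.25
303.5 > 205.25, so Pavo is closer.

Pavo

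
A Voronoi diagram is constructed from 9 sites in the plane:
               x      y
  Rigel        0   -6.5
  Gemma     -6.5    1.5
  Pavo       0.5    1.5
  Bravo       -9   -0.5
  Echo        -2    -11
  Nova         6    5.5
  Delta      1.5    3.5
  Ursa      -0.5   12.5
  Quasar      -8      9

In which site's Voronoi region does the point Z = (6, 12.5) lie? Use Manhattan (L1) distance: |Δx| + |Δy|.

d(Z, Rigel) = |6−0| + |12.5−(-6.5)| = 6 + 19 = 25
d(Z, Gemma) = |6−(-6.5)| + |12.5−1.5| = 12.5 + 11 = 23.5
d(Z, Pavo) = |6−0.5| + |12.5−1.5| = 5.5 + 11 = 16.5
d(Z, Bravo) = |6−(-9)| + |12.5−(-0.5)| = 15 + 13 = 28
d(Z, Echo) = |6−(-2)| + |12.5−(-11)| = 8 + 23.5 = 31.5
d(Z, Nova) = |6−6| + |12.5−5.5| = 0 + 7 = 7
d(Z, Delta) = |6−1.5| + |12.5−3.5| = 4.5 + 9 = 13.5
d(Z, Ursa) = |6−(-0.5)| + |12.5−12.5| = 6.5 + 0 = 6.5
d(Z, Quasar) = |6−(-8)| + |12.5−9| = 14 + 3.5 = 17.5
Ursa is nearest.

Ursa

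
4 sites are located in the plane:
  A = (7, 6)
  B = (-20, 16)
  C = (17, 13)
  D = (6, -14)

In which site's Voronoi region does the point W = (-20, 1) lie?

B

Since √ is increasing, it suffices to compare squared distances:
|WA|² = (-20−7)² + (1−6)² = 729 + 25 = 754
|WB|² = (-20−(-20))² + (1−16)² = 0 + 225 = 225
|WC|² = (-20−17)² + (1−13)² = 1369 + 144 = 1513
|WD|² = (-20−6)² + (1−(-14))² = 676 + 225 = 901
B is nearest.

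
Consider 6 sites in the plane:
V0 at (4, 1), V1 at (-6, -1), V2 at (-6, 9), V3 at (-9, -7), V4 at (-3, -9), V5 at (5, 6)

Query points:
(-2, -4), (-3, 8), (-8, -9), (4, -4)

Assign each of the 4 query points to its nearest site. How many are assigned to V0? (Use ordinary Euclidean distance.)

(-2, -4) — d² to each: V0:61, V1:25, V2:185, V3:58, V4:26, V5:149 → nearest is V1
(-3, 8) — d² to each: V0:98, V1:90, V2:10, V3:261, V4:289, V5:68 → nearest is V2
(-8, -9) — d² to each: V0:244, V1:68, V2:328, V3:5, V4:25, V5:394 → nearest is V3
(4, -4) — d² to each: V0:25, V1:109, V2:269, V3:178, V4:74, V5:101 → nearest is V0
1 of the 4 points has V0 as nearest.

1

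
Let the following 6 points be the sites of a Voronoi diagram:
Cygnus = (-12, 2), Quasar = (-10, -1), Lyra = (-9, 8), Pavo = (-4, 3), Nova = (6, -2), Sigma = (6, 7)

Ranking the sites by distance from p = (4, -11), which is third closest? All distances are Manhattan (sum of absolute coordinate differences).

Pavo

d(p, Cygnus) = |4−(-12)| + |-11−2| = 16 + 13 = 29
d(p, Quasar) = |4−(-10)| + |-11−(-1)| = 14 + 10 = 24
d(p, Lyra) = |4−(-9)| + |-11−8| = 13 + 19 = 32
d(p, Pavo) = |4−(-4)| + |-11−3| = 8 + 14 = 22
d(p, Nova) = |4−6| + |-11−(-2)| = 2 + 9 = 11
d(p, Sigma) = |4−6| + |-11−7| = 2 + 18 = 20
Sorted ascending: Nova, Sigma, Pavo, Quasar, … — the third-nearest is Pavo.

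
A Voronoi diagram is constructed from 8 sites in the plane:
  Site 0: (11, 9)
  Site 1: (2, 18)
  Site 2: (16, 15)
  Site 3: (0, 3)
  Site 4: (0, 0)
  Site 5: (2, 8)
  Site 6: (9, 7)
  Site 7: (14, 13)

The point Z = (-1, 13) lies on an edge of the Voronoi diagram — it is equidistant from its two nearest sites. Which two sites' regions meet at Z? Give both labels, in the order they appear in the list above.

Site 1 and Site 5

Squared distances from Z to each site:
d²(Z, Site 0) = 144 + 16 = 160
d²(Z, Site 1) = 9 + 25 = 34
d²(Z, Site 2) = 289 + 4 = 293
d²(Z, Site 3) = 1 + 100 = 101
d²(Z, Site 4) = 1 + 169 = 170
d²(Z, Site 5) = 9 + 25 = 34
d²(Z, Site 6) = 100 + 36 = 136
d²(Z, Site 7) = 225 + 0 = 225
Z is equidistant from Site 1 and Site 5 (both at squared distance 34), and every other site is strictly farther — so Z lies on the Site 1–Site 5 Voronoi edge.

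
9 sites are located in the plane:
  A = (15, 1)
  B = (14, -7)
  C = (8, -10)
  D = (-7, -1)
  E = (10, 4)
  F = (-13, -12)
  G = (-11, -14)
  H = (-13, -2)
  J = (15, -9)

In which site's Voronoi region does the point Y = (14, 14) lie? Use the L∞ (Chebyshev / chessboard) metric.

d(Y,A) = max(1, 13) = 13
d(Y,B) = max(0, 21) = 21
d(Y,C) = max(6, 24) = 24
d(Y,D) = max(21, 15) = 21
d(Y,E) = max(4, 10) = 10
d(Y,F) = max(27, 26) = 27
d(Y,G) = max(25, 28) = 28
d(Y,H) = max(27, 16) = 27
d(Y,J) = max(1, 23) = 23
The smallest is to E, so Y lies in the Voronoi region of E.

E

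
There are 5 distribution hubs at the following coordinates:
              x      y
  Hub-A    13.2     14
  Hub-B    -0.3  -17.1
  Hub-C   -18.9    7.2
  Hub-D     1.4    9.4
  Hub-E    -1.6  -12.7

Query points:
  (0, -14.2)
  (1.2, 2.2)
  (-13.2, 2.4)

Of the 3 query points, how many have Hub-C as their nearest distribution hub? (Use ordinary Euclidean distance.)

(0, -14.2) — d² to each: Hub-A:969.48, Hub-B:8.5, Hub-C:815.17, Hub-D:558.92, Hub-E:4.81 → nearest is Hub-E
(1.2, 2.2) — d² to each: Hub-A:283.24, Hub-B:374.74, Hub-C:429.01, Hub-D:51.88, Hub-E:229.85 → nearest is Hub-D
(-13.2, 2.4) — d² to each: Hub-A:831.52, Hub-B:546.66, Hub-C:55.53, Hub-D:262.16, Hub-E:362.57 → nearest is Hub-C
1 of the 3 points has Hub-C as nearest.

1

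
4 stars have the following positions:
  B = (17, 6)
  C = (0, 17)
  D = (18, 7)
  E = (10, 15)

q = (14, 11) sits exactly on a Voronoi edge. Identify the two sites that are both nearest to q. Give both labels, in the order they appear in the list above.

Squared distances from q to each site:
|qB|² = (14−17)² + (11−6)² = 9 + 25 = 34
|qC|² = (14−0)² + (11−17)² = 196 + 36 = 232
|qD|² = (14−18)² + (11−7)² = 16 + 16 = 32
|qE|² = (14−10)² + (11−15)² = 16 + 16 = 32
q is equidistant from D and E (both at squared distance 32), and every other site is strictly farther — so q lies on the D–E Voronoi edge.

D and E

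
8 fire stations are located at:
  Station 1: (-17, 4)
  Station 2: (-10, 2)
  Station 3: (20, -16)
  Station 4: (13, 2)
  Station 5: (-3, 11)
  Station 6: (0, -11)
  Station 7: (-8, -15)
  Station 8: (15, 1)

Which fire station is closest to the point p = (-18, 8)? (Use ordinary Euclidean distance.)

Station 1

Since √ is increasing, it suffices to compare squared distances:
d²(p, Station 1) = (-18−(-17))² + (8−4)² = 1 + 16 = 17
d²(p, Station 2) = (-18−(-10))² + (8−2)² = 64 + 36 = 100
d²(p, Station 3) = (-18−20)² + (8−(-16))² = 1444 + 576 = 2020
d²(p, Station 4) = (-18−13)² + (8−2)² = 961 + 36 = 997
d²(p, Station 5) = (-18−(-3))² + (8−11)² = 225 + 9 = 234
d²(p, Station 6) = (-18−0)² + (8−(-11))² = 324 + 361 = 685
d²(p, Station 7) = (-18−(-8))² + (8−(-15))² = 100 + 529 = 629
d²(p, Station 8) = (-18−15)² + (8−1)² = 1089 + 49 = 1138
Station 1 is nearest.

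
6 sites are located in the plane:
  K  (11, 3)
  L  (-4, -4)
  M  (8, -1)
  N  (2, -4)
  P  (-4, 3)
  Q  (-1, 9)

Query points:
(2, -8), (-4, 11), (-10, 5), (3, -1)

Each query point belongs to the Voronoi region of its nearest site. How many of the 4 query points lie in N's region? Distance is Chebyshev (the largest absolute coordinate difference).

2

(2, -8) — d to each: K:11, L:6, M:7, N:4, P:11, Q:17 → nearest is N
(-4, 11) — d to each: K:15, L:15, M:12, N:15, P:8, Q:3 → nearest is Q
(-10, 5) — d to each: K:21, L:9, M:18, N:12, P:6, Q:9 → nearest is P
(3, -1) — d to each: K:8, L:7, M:5, N:3, P:7, Q:10 → nearest is N
2 of the 4 points have N as nearest.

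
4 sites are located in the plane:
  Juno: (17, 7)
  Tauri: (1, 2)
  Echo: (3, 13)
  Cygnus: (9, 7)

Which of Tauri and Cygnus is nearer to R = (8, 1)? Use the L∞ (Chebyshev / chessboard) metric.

Cygnus

d(R, Tauri) = max(7, 1) = 7
d(R, Cygnus) = max(1, 6) = 6
7 > 6, so Cygnus is closer.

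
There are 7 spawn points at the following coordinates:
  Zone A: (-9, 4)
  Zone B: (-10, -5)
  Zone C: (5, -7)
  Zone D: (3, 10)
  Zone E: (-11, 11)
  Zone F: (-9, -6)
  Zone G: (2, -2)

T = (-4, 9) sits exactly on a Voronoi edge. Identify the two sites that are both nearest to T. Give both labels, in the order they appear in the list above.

Zone A and Zone D

Squared distances from T to each site:
d²(T, Zone A) = (-4−(-9))² + (9−4)² = 25 + 25 = 50
d²(T, Zone B) = (-4−(-10))² + (9−(-5))² = 36 + 196 = 232
d²(T, Zone C) = (-4−5)² + (9−(-7))² = 81 + 256 = 337
d²(T, Zone D) = (-4−3)² + (9−10)² = 49 + 1 = 50
d²(T, Zone E) = (-4−(-11))² + (9−11)² = 49 + 4 = 53
d²(T, Zone F) = (-4−(-9))² + (9−(-6))² = 25 + 225 = 250
d²(T, Zone G) = (-4−2)² + (9−(-2))² = 36 + 121 = 157
T is equidistant from Zone A and Zone D (both at squared distance 50), and every other site is strictly farther — so T lies on the Zone A–Zone D Voronoi edge.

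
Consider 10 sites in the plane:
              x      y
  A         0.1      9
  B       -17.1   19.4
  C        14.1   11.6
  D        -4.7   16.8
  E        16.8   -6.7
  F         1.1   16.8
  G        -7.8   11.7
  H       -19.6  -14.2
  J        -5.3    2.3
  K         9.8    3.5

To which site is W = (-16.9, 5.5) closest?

G

Since √ is increasing, it suffices to compare squared distances:
|WA|² = (-16.9−0.1)² + (5.5−9)² = 289 + 12.25 = 301.25
|WB|² = (-16.9−(-17.1))² + (5.5−19.4)² = 0.04 + 193.21 = 193.25
|WC|² = (-16.9−14.1)² + (5.5−11.6)² = 961 + 37.21 = 998.21
|WD|² = (-16.9−(-4.7))² + (5.5−16.8)² = 148.84 + 127.69 = 276.53
|WE|² = (-16.9−16.8)² + (5.5−(-6.7))² = 1135.69 + 148.84 = 1284.53
|WF|² = (-16.9−1.1)² + (5.5−16.8)² = 324 + 127.69 = 451.69
|WG|² = (-16.9−(-7.8))² + (5.5−11.7)² = 82.81 + 38.44 = 121.25
|WH|² = (-16.9−(-19.6))² + (5.5−(-14.2))² = 7.29 + 388.09 = 395.38
|WJ|² = (-16.9−(-5.3))² + (5.5−2.3)² = 134.56 + 10.24 = 144.8
|WK|² = (-16.9−9.8)² + (5.5−3.5)² = 712.89 + 4 = 716.89
G is nearest.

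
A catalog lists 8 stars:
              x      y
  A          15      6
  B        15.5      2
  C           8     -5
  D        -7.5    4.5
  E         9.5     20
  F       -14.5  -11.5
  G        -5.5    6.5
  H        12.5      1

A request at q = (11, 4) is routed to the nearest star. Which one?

Since √ is increasing, it suffices to compare squared distances:
|qA|² = 16 + 4 = 20
|qB|² = 20.25 + 4 = 24.25
|qC|² = 9 + 81 = 90
|qD|² = 342.25 + 0.25 = 342.5
|qE|² = 2.25 + 256 = 258.25
|qF|² = 650.25 + 240.25 = 890.5
|qG|² = 272.25 + 6.25 = 278.5
|qH|² = 2.25 + 9 = 11.25
H is nearest.

H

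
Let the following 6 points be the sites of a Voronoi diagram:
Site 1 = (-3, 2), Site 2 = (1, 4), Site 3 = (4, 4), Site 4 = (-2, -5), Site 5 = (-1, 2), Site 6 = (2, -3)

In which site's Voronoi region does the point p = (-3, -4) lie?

Site 4

Squared Euclidean distances:
d²(p, Site 1) = 0 + 36 = 36
d²(p, Site 2) = 16 + 64 = 80
d²(p, Site 3) = 49 + 64 = 113
d²(p, Site 4) = 1 + 1 = 2
d²(p, Site 5) = 4 + 36 = 40
d²(p, Site 6) = 25 + 1 = 26
Minimum is at Site 4.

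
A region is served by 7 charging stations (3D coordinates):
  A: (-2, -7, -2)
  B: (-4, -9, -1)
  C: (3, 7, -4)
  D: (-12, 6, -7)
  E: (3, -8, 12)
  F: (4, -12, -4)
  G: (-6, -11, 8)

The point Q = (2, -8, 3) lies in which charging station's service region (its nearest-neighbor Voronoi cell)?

Squared Euclidean distances:
|QA|² = (2−(-2))² + (-8−(-7))² + (3−(-2))² = 16 + 1 + 25 = 42
|QB|² = (2−(-4))² + (-8−(-9))² + (3−(-1))² = 36 + 1 + 16 = 53
|QC|² = (2−3)² + (-8−7)² + (3−(-4))² = 1 + 225 + 49 = 275
|QD|² = (2−(-12))² + (-8−6)² + (3−(-7))² = 196 + 196 + 100 = 492
|QE|² = (2−3)² + (-8−(-8))² + (3−12)² = 1 + 0 + 81 = 82
|QF|² = (2−4)² + (-8−(-12))² + (3−(-4))² = 4 + 16 + 49 = 69
|QG|² = (2−(-6))² + (-8−(-11))² + (3−8)² = 64 + 9 + 25 = 98
A is nearest.

A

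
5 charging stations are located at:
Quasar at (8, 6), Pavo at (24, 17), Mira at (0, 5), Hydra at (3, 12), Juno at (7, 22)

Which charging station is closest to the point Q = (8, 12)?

Hydra

Compare squared distances (the ordering matches that of the actual distances):
d²(Q, Quasar) = (8−8)² + (12−6)² = 0 + 36 = 36
d²(Q, Pavo) = (8−24)² + (12−17)² = 256 + 25 = 281
d²(Q, Mira) = (8−0)² + (12−5)² = 64 + 49 = 113
d²(Q, Hydra) = (8−3)² + (12−12)² = 25 + 0 = 25
d²(Q, Juno) = (8−7)² + (12−22)² = 1 + 100 = 101
Minimum is at Hydra.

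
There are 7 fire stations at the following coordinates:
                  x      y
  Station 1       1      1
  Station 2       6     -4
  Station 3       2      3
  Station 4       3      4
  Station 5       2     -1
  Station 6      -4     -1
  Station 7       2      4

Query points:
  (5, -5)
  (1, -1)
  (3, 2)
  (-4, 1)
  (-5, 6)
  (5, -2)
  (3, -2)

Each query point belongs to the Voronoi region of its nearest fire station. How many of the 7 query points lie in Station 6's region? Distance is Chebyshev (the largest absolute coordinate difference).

1

(5, -5) — d to each: Station 1:6, Station 2:1, Station 3:8, Station 4:9, Station 5:4, Station 6:9, Station 7:9 → nearest is Station 2
(1, -1) — d to each: Station 1:2, Station 2:5, Station 3:4, Station 4:5, Station 5:1, Station 6:5, Station 7:5 → nearest is Station 5
(3, 2) — d to each: Station 1:2, Station 2:6, Station 3:1, Station 4:2, Station 5:3, Station 6:7, Station 7:2 → nearest is Station 3
(-4, 1) — d to each: Station 1:5, Station 2:10, Station 3:6, Station 4:7, Station 5:6, Station 6:2, Station 7:6 → nearest is Station 6
(-5, 6) — d to each: Station 1:6, Station 2:11, Station 3:7, Station 4:8, Station 5:7, Station 6:7, Station 7:7 → nearest is Station 1
(5, -2) — d to each: Station 1:4, Station 2:2, Station 3:5, Station 4:6, Station 5:3, Station 6:9, Station 7:6 → nearest is Station 2
(3, -2) — d to each: Station 1:3, Station 2:3, Station 3:5, Station 4:6, Station 5:1, Station 6:7, Station 7:6 → nearest is Station 5
1 of the 7 points has Station 6 as nearest.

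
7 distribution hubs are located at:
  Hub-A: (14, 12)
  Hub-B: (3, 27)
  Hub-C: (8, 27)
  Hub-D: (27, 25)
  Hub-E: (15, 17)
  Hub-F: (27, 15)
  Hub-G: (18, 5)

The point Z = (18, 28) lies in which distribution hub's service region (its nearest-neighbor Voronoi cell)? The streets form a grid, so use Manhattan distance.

d(Z, Hub-A) = |18−14| + |28−12| = 4 + 16 = 20
d(Z, Hub-B) = |18−3| + |28−27| = 15 + 1 = 16
d(Z, Hub-C) = |18−8| + |28−27| = 10 + 1 = 11
d(Z, Hub-D) = |18−27| + |28−25| = 9 + 3 = 12
d(Z, Hub-E) = |18−15| + |28−17| = 3 + 11 = 14
d(Z, Hub-F) = |18−27| + |28−15| = 9 + 13 = 22
d(Z, Hub-G) = |18−18| + |28−5| = 0 + 23 = 23
Hub-C is nearest.

Hub-C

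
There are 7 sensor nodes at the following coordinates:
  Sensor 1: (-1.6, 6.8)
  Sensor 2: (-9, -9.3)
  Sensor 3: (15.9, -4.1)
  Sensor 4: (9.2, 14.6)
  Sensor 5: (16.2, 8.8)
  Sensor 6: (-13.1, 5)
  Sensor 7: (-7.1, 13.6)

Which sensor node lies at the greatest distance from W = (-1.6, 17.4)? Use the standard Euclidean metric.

Squared Euclidean distances:
d²(W, Sensor 1) = (-1.6−(-1.6))² + (17.4−6.8)² = 0 + 112.36 = 112.36
d²(W, Sensor 2) = (-1.6−(-9))² + (17.4−(-9.3))² = 54.76 + 712.89 = 767.65
d²(W, Sensor 3) = (-1.6−15.9)² + (17.4−(-4.1))² = 306.25 + 462.25 = 768.5
d²(W, Sensor 4) = (-1.6−9.2)² + (17.4−14.6)² = 116.64 + 7.84 = 124.48
d²(W, Sensor 5) = (-1.6−16.2)² + (17.4−8.8)² = 316.84 + 73.96 = 390.8
d²(W, Sensor 6) = (-1.6−(-13.1))² + (17.4−5)² = 132.25 + 153.76 = 286.01
d²(W, Sensor 7) = (-1.6−(-7.1))² + (17.4−13.6)² = 30.25 + 14.44 = 44.69
The largest is to Sensor 3.

Sensor 3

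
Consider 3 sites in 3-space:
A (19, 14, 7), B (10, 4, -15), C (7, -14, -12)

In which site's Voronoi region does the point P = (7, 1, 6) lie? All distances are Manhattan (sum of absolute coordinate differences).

d(P,A) = |7−19| + |1−14| + |6−7| = 12 + 13 + 1 = 26
d(P,B) = |7−10| + |1−4| + |6−(-15)| = 3 + 3 + 21 = 27
d(P,C) = |7−7| + |1−(-14)| + |6−(-12)| = 0 + 15 + 18 = 33
The smallest is to A, so P lies in the Voronoi region of A.

A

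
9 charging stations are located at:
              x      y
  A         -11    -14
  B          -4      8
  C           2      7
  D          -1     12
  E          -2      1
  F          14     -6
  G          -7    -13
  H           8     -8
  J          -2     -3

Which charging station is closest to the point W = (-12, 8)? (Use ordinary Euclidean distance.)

B

Compare squared distances (the ordering matches that of the actual distances):
|WA|² = (-12−(-11))² + (8−(-14))² = 1 + 484 = 485
|WB|² = (-12−(-4))² + (8−8)² = 64 + 0 = 64
|WC|² = (-12−2)² + (8−7)² = 196 + 1 = 197
|WD|² = (-12−(-1))² + (8−12)² = 121 + 16 = 137
|WE|² = (-12−(-2))² + (8−1)² = 100 + 49 = 149
|WF|² = (-12−14)² + (8−(-6))² = 676 + 196 = 872
|WG|² = (-12−(-7))² + (8−(-13))² = 25 + 441 = 466
|WH|² = (-12−8)² + (8−(-8))² = 400 + 256 = 656
|WJ|² = (-12−(-2))² + (8−(-3))² = 100 + 121 = 221
B is nearest.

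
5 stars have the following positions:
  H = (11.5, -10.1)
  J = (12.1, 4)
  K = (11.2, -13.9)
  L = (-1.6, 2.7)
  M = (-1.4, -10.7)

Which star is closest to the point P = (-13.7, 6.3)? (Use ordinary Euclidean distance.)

Since √ is increasing, it suffices to compare squared distances:
|PH|² = (-13.7−11.5)² + (6.3−(-10.1))² = 635.04 + 268.96 = 904
|PJ|² = (-13.7−12.1)² + (6.3−4)² = 665.64 + 5.29 = 670.93
|PK|² = (-13.7−11.2)² + (6.3−(-13.9))² = 620.01 + 408.04 = 1028.05
|PL|² = (-13.7−(-1.6))² + (6.3−2.7)² = 146.41 + 12.96 = 159.37
|PM|² = (-13.7−(-1.4))² + (6.3−(-10.7))² = 151.29 + 289 = 440.29
Minimum is at L.

L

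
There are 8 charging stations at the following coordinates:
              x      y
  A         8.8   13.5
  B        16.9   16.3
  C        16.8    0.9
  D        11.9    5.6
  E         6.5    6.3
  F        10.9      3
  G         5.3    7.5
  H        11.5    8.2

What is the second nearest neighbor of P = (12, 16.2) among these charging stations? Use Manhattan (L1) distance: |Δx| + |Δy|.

A

d(P,A) = 3.2 + 2.7 = 5.9
d(P,B) = 4.9 + 0.1 = 5
d(P,C) = 4.8 + 15.3 = 20.1
d(P,D) = 0.1 + 10.6 = 10.7
d(P,E) = 5.5 + 9.9 = 15.4
d(P,F) = 1.1 + 13.2 = 14.3
d(P,G) = 6.7 + 8.7 = 15.4
d(P,H) = 0.5 + 8 = 8.5
Sorted ascending: B, A, H, … — the second-nearest is A.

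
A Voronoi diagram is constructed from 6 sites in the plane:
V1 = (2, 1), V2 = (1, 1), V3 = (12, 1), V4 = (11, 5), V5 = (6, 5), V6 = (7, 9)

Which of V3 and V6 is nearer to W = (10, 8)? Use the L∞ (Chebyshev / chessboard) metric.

d(W,V3) = max(2, 7) = 7
d(W,V6) = max(3, 1) = 3
7 > 3, so V6 is closer.

V6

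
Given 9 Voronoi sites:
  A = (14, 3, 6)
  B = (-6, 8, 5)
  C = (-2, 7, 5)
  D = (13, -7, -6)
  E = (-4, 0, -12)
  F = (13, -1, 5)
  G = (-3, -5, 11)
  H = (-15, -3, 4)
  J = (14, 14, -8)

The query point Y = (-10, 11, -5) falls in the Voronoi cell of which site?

B

Since √ is increasing, it suffices to compare squared distances:
|YA|² = 576 + 64 + 121 = 761
|YB|² = 16 + 9 + 100 = 125
|YC|² = 64 + 16 + 100 = 180
|YD|² = 529 + 324 + 1 = 854
|YE|² = 36 + 121 + 49 = 206
|YF|² = 529 + 144 + 100 = 773
|YG|² = 49 + 256 + 256 = 561
|YH|² = 25 + 196 + 81 = 302
|YJ|² = 576 + 9 + 9 = 594
B is nearest.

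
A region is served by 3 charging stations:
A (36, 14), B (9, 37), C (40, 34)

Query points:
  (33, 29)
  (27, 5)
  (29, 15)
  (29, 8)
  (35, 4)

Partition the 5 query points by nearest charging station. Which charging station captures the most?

(33, 29) — d² to each: A:234, B:640, C:74 → nearest is C
(27, 5) — d² to each: A:162, B:1348, C:1010 → nearest is A
(29, 15) — d² to each: A:50, B:884, C:482 → nearest is A
(29, 8) — d² to each: A:85, B:1241, C:797 → nearest is A
(35, 4) — d² to each: A:101, B:1765, C:925 → nearest is A
Tally — A:4, C:1. A captures the most (4).

A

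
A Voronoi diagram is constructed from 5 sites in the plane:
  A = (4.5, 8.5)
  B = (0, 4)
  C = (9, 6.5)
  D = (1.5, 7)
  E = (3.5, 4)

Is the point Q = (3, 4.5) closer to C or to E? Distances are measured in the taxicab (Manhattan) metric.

d(Q,C) = |3−9| + |4.5−6.5| = 6 + 2 = 8
d(Q,E) = |3−3.5| + |4.5−4| = 0.5 + 0.5 = 1
8 > 1, so E is closer.

E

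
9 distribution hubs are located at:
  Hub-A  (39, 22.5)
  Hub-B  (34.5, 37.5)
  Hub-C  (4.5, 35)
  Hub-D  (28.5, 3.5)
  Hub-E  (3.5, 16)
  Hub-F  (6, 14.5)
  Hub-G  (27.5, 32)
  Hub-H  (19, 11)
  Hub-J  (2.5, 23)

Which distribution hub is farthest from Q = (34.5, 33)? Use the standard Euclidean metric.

Squared Euclidean distances:
d²(Q, Hub-A) = (34.5−39)² + (33−22.5)² = 20.25 + 110.25 = 130.5
d²(Q, Hub-B) = (34.5−34.5)² + (33−37.5)² = 0 + 20.25 = 20.25
d²(Q, Hub-C) = (34.5−4.5)² + (33−35)² = 900 + 4 = 904
d²(Q, Hub-D) = (34.5−28.5)² + (33−3.5)² = 36 + 870.25 = 906.25
d²(Q, Hub-E) = (34.5−3.5)² + (33−16)² = 961 + 289 = 1250
d²(Q, Hub-F) = (34.5−6)² + (33−14.5)² = 812.25 + 342.25 = 1154.5
d²(Q, Hub-G) = (34.5−27.5)² + (33−32)² = 49 + 1 = 50
d²(Q, Hub-H) = (34.5−19)² + (33−11)² = 240.25 + 484 = 724.25
d²(Q, Hub-J) = (34.5−2.5)² + (33−23)² = 1024 + 100 = 1124
The largest is to Hub-E.

Hub-E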